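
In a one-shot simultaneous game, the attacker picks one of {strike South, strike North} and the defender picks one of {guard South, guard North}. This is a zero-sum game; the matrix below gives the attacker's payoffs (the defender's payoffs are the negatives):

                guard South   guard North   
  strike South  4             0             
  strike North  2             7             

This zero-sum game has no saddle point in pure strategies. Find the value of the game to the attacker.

Set the attacker's expected payoff from strike South equal to that from strike North:
  the attacker's payoff to strike South: q·4 + (1−q)·0 = 4q
  the attacker's payoff to strike North: q·2 + (1−q)·7 = -5q + 7
  4q = -5q + 7  ⇒  9q = 7  ⇒  q = 7/9.
The value is the attacker's expected payoff against this mix (using strike South): (7/9)·4 + (2/9)·0 = 28/9.

v = 28/9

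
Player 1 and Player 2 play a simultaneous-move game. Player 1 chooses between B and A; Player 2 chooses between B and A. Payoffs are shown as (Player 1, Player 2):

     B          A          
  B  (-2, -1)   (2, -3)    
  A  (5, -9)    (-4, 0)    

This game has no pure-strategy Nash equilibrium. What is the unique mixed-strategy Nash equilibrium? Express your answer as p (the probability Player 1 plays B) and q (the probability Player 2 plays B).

Player 1's mix must leave Player 2 indifferent between B and A.
  Player 2's payoff to B: p·(-1) + (1−p)·(-9) = 8p - 9
  Player 2's payoff to A: p·(-3) + (1−p)·0 = -3p
  8p - 9 = -3p  ⇒  11p = 9  ⇒  p = 9/11.
For Player 1 to be willing to mix, Player 1 must be indifferent between B and A, which pins down Player 2's mix.
  Player 1's expected payoff from B: q·(-2) + (1−q)·2 = -4q + 2
  Player 1's expected payoff from A: q·5 + (1−q)·(-4) = 9q - 4
  -4q + 2 = 9q - 4  ⇒  -13q = -6  ⇒  q = 6/13.

p = 9/11, q = 6/13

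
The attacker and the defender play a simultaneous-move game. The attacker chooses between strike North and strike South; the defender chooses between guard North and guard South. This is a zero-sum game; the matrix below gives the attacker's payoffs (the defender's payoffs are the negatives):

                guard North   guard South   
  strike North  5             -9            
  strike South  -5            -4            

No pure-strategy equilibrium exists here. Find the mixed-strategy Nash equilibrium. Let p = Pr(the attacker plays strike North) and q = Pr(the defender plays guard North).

For the defender to be willing to mix, the defender must be indifferent between guard North and guard South, which pins down the attacker's mix.
  the defender's expected payoff from guard North: p·(-5) + (1−p)·5 = -10p + 5
  the defender's expected payoff from guard South: p·9 + (1−p)·4 = 5p + 4
  -10p + 5 = 5p + 4  ⇒  -15p = -1  ⇒  p = 1/15.
For the attacker to be willing to mix, the attacker must be indifferent between strike North and strike South, which pins down the defender's mix.
  the attacker's payoff to strike North: q·5 + (1−q)·(-9) = 14q - 9
  the attacker's payoff to strike South: q·(-5) + (1−q)·(-4) = -q - 4
  14q - 9 = -q - 4  ⇒  15q = 5  ⇒  q = 1/3.

p = 1/15, q = 1/3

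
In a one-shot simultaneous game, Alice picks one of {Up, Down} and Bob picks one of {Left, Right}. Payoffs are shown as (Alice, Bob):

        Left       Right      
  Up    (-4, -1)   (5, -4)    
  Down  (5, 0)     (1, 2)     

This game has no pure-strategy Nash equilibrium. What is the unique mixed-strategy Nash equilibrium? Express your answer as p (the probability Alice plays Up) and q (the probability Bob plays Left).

p = 2/5, q = 4/13

In a mixed equilibrium Bob is indifferent between Left and Right; this condition fixes p.
  Bob's expected payoff from Left: p·(-1) + (1−p)·0 = -p
  Bob's expected payoff from Right: p·(-4) + (1−p)·2 = -6p + 2
  -p = -6p + 2  ⇒  5p = 2  ⇒  p = 2/5.
For Alice to be willing to mix, Alice must be indifferent between Up and Down, which pins down Bob's mix.
  Alice's expected payoff from Up: q·(-4) + (1−q)·5 = -9q + 5
  Alice's expected payoff from Down: q·5 + (1−q)·1 = 4q + 1
  -9q + 5 = 4q + 1  ⇒  -13q = -4  ⇒  q = 4/13.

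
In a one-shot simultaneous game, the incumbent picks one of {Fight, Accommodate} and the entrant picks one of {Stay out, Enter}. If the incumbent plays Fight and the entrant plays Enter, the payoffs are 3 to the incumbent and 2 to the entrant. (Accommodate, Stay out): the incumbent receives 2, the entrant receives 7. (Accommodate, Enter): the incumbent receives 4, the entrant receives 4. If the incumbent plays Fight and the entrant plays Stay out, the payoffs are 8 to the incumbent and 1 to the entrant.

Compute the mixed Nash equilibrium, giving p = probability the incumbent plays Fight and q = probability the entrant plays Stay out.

p = 3/4, q = 1/7

For the entrant to be willing to mix, the entrant must be indifferent between Stay out and Enter, which pins down the incumbent's mix.
  the entrant's payoff to Stay out: p·1 + (1−p)·7 = -6p + 7
  the entrant's payoff to Enter: p·2 + (1−p)·4 = -2p + 4
  -6p + 7 = -2p + 4  ⇒  -4p = -3  ⇒  p = 3/4.
The entrant's mix must leave the incumbent indifferent between Fight and Accommodate.
  the incumbent's payoff from Fight: q·8 + (1−q)·3 = 5q + 3
  the incumbent's payoff from Accommodate: q·2 + (1−q)·4 = -2q + 4
  5q + 3 = -2q + 4  ⇒  7q = 1  ⇒  q = 1/7.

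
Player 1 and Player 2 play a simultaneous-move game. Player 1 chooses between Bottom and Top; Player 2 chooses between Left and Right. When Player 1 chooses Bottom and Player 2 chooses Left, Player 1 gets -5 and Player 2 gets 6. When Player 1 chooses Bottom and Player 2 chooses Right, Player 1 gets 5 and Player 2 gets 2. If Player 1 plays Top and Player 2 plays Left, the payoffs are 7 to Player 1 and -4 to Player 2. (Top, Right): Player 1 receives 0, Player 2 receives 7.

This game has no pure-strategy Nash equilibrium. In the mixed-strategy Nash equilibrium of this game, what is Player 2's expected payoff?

Player 2's indifference between Left and Right determines Player 1's mixing probability p:
  Player 2's expected payoff from Left: p·6 + (1−p)·(-4) = 10p - 4
  Player 2's expected payoff from Right: p·2 + (1−p)·7 = -5p + 7
  10p - 4 = -5p + 7  ⇒  15p = 11  ⇒  p = 11/15.
At equilibrium Player 2 is indifferent across columns, so Player 2's payoff equals the payoff from Left: (11/15)·6 + (4/15)·(-4) = 10/3.

10/3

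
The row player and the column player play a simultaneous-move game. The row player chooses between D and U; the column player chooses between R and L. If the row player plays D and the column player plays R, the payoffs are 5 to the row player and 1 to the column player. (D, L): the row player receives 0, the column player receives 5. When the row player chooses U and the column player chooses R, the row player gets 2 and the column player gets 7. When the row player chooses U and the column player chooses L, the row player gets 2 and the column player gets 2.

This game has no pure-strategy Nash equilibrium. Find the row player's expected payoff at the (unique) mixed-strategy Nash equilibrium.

The row player's indifference between D and U determines the column player's mixing probability q:
  the row player's payoff from D: q·5 + (1−q)·0 = 5q
  the row player's payoff from U: q·2 + (1−q)·2 = 2
  5q = 2  ⇒  5q = 2  ⇒  q = 2/5.
At equilibrium the row player is indifferent across rows, so the row player's payoff equals the payoff from D: (2/5)·5 + (3/5)·0 = 2.

2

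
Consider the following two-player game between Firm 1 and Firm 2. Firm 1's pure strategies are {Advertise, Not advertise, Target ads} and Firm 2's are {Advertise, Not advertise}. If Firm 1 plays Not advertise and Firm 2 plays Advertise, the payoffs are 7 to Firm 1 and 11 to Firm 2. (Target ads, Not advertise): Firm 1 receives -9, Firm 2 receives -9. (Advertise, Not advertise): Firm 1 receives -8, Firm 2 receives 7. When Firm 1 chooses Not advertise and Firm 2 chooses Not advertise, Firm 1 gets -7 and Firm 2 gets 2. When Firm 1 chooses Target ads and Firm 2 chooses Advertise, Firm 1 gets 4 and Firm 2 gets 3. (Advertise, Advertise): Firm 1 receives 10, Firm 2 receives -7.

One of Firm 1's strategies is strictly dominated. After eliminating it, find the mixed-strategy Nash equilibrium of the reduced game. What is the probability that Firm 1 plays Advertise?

p = 9/23

Firm 1's strategy Target ads is strictly dominated by Not advertise: 7 > 4 and -7 > -9. Eliminate Target ads.
Firm 2's indifference between Advertise and Not advertise determines Firm 1's mixing probability p:
  Firm 2's expected payoff from Advertise: p·(-7) + (1−p)·11 = -18p + 11
  Firm 2's expected payoff from Not advertise: p·7 + (1−p)·2 = 5p + 2
  -18p + 11 = 5p + 2  ⇒  -23p = -9  ⇒  p = 9/23.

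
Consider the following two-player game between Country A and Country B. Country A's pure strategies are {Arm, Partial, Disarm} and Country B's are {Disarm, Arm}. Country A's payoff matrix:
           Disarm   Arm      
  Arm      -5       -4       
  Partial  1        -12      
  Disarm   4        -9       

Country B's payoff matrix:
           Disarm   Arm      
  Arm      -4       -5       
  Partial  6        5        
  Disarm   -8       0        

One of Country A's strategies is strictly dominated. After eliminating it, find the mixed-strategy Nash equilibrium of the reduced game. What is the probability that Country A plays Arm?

Country A's strategy Partial is strictly dominated by Disarm: 4 > 1 and -9 > -12. Eliminate Partial.
For Country B to be willing to mix, Country B must be indifferent between Disarm and Arm, which pins down Country A's mix.
  Country B's payoff from Disarm: p·(-4) + (1−p)·(-8) = 4p - 8
  Country B's payoff from Arm: p·(-5) + (1−p)·0 = -5p
  4p - 8 = -5p  ⇒  9p = 8  ⇒  p = 8/9.

p = 8/9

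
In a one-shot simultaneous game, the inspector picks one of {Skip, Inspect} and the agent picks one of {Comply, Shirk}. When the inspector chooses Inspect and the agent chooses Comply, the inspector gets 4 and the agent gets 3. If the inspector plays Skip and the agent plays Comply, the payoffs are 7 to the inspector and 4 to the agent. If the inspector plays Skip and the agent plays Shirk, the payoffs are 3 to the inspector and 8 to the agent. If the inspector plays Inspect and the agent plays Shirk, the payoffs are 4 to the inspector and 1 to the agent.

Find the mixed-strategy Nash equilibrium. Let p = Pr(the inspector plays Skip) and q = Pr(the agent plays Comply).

p = 1/3, q = 1/4

Set the agent's expected payoff from Comply equal to that from Shirk:
  the agent's expected payoff from Comply: p·4 + (1−p)·3 = p + 3
  the agent's expected payoff from Shirk: p·8 + (1−p)·1 = 7p + 1
  p + 3 = 7p + 1  ⇒  -6p = -2  ⇒  p = 1/3.
The inspector's indifference between Skip and Inspect determines the agent's mixing probability q:
  the inspector's expected payoff from Skip: q·7 + (1−q)·3 = 4q + 3
  the inspector's expected payoff from Inspect: q·4 + (1−q)·4 = 4
  4q + 3 = 4  ⇒  4q = 1  ⇒  q = 1/4.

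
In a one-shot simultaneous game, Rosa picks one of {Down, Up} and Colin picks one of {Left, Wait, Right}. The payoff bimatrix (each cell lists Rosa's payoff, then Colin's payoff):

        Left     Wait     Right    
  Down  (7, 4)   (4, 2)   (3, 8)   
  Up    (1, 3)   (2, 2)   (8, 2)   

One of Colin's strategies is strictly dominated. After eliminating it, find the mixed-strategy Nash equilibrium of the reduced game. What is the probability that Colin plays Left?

Colin's strategy Wait is strictly dominated by Left: 4 > 2 and 3 > 2. Eliminate Wait.
Rosa's indifference between Down and Up determines Colin's mixing probability q:
  Rosa's expected payoff from Down: q·7 + (1−q)·3 = 4q + 3
  Rosa's expected payoff from Up: q·1 + (1−q)·8 = -7q + 8
  4q + 3 = -7q + 8  ⇒  11q = 5  ⇒  q = 5/11.

q = 5/11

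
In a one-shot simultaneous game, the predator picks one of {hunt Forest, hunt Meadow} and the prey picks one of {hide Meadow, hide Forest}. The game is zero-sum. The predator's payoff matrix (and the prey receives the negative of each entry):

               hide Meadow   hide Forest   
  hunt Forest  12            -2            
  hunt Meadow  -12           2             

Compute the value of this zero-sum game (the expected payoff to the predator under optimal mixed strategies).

The prey's mix must leave the predator indifferent between hunt Forest and hunt Meadow.
  the predator's payoff to hunt Forest: q·12 + (1−q)·(-2) = 14q - 2
  the predator's payoff to hunt Meadow: q·(-12) + (1−q)·2 = -14q + 2
  14q - 2 = -14q + 2  ⇒  28q = 4  ⇒  q = 1/7.
The value is the predator's expected payoff against this mix (using hunt Forest): (1/7)·12 + (6/7)·(-2) = 0.

v = 0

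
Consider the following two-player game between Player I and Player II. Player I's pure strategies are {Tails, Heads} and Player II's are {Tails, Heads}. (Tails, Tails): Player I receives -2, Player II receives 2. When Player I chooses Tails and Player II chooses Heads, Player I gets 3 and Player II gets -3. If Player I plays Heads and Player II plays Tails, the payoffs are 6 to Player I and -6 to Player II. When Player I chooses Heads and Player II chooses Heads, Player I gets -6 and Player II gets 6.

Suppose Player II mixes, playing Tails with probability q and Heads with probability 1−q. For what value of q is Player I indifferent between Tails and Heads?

q = 9/17

Player I's indifference between Tails and Heads determines Player II's mixing probability q:
  Player I's expected payoff from Tails: q·(-2) + (1−q)·3 = -5q + 3
  Player I's expected payoff from Heads: q·6 + (1−q)·(-6) = 12q - 6
  -5q + 3 = 12q - 6  ⇒  -17q = -9  ⇒  q = 9/17.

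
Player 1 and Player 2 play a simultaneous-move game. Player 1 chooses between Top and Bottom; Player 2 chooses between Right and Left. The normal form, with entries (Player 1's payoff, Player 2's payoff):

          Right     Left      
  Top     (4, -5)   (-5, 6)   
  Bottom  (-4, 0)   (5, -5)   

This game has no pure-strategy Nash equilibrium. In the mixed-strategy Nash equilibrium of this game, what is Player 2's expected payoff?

-25/16

Player 1's mix must leave Player 2 indifferent between Right and Left.
  Player 2's expected payoff from Right: p·(-5) + (1−p)·0 = -5p
  Player 2's expected payoff from Left: p·6 + (1−p)·(-5) = 11p - 5
  -5p = 11p - 5  ⇒  -16p = -5  ⇒  p = 5/16.
At equilibrium Player 2 is indifferent across columns, so Player 2's payoff equals the payoff from Right: (5/16)·(-5) + (11/16)·0 = -25/16.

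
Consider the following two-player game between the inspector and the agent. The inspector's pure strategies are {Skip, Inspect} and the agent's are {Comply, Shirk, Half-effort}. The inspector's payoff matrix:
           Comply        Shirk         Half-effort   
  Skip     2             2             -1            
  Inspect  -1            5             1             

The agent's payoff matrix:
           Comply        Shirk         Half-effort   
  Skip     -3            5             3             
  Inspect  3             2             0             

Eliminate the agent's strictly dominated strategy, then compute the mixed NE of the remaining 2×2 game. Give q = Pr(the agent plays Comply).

The agent's strategy Half-effort is strictly dominated by Shirk: 5 > 3 and 2 > 0. Eliminate Half-effort.
For the inspector to be willing to mix, the inspector must be indifferent between Skip and Inspect, which pins down the agent's mix.
  the inspector's payoff to Skip: q·2 + (1−q)·2 = 2
  the inspector's payoff to Inspect: q·(-1) + (1−q)·5 = -6q + 5
  2 = -6q + 5  ⇒  6q = 3  ⇒  q = 1/2.

q = 1/2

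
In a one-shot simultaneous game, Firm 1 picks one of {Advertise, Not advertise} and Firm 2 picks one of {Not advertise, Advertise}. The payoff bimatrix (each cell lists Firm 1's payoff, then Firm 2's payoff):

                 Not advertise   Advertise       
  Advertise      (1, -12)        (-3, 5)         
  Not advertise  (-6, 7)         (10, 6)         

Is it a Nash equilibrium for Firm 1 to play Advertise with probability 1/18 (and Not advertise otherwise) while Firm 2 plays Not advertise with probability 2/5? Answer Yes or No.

Given Firm 2's mix q = 2/5, Firm 1's payoff from Advertise is -7/5 but from Not advertise is 18/5. Firm 1 strictly prefers Not advertise, so Firm 1 would not mix.
So the proposed profile is not a Nash equilibrium.

No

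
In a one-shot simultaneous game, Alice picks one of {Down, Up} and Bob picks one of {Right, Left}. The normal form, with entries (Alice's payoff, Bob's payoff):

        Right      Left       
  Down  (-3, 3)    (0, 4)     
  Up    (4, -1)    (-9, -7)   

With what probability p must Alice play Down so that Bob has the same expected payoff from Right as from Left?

Alice's mix must leave Bob indifferent between Right and Left.
  Bob's payoff from Right: p·3 + (1−p)·(-1) = 4p - 1
  Bob's payoff from Left: p·4 + (1−p)·(-7) = 11p - 7
  4p - 1 = 11p - 7  ⇒  -7p = -6  ⇒  p = 6/7.

p = 6/7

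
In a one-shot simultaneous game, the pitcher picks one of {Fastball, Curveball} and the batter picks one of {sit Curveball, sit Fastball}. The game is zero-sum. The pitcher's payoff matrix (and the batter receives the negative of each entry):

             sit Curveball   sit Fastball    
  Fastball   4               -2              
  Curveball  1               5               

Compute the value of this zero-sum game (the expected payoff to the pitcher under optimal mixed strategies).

v = 11/5

The pitcher's indifference between Fastball and Curveball determines the batter's mixing probability q:
  the pitcher's payoff to Fastball: q·4 + (1−q)·(-2) = 6q - 2
  the pitcher's payoff to Curveball: q·1 + (1−q)·5 = -4q + 5
  6q - 2 = -4q + 5  ⇒  10q = 7  ⇒  q = 7/10.
The value is the pitcher's expected payoff against this mix (using Fastball): (7/10)·4 + (3/10)·(-2) = 11/5.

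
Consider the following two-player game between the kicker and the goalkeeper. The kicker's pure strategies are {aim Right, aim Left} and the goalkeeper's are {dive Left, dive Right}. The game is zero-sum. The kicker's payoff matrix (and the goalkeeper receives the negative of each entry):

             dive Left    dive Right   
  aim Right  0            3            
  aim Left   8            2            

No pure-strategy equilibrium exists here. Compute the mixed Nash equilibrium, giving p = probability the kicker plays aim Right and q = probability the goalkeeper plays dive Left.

The goalkeeper's indifference between dive Left and dive Right determines the kicker's mixing probability p:
  the goalkeeper's payoff to dive Left: p·0 + (1−p)·(-8) = 8p - 8
  the goalkeeper's payoff to dive Right: p·(-3) + (1−p)·(-2) = -p - 2
  8p - 8 = -p - 2  ⇒  9p = 6  ⇒  p = 2/3.
The goalkeeper's mix must leave the kicker indifferent between aim Right and aim Left.
  the kicker's expected payoff from aim Right: q·0 + (1−q)·3 = -3q + 3
  the kicker's expected payoff from aim Left: q·8 + (1−q)·2 = 6q + 2
  -3q + 3 = 6q + 2  ⇒  -9q = -1  ⇒  q = 1/9.

p = 2/3, q = 1/9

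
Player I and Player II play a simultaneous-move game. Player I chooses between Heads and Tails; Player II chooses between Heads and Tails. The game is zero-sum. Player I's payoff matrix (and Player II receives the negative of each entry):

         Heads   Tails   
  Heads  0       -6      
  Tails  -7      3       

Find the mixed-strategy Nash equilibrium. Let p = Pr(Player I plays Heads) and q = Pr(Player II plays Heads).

p = 5/8, q = 9/16

In a mixed equilibrium Player II is indifferent between Heads and Tails; this condition fixes p.
  Player II's payoff from Heads: p·0 + (1−p)·7 = -7p + 7
  Player II's payoff from Tails: p·6 + (1−p)·(-3) = 9p - 3
  -7p + 7 = 9p - 3  ⇒  -16p = -10  ⇒  p = 5/8.
For Player I to be willing to mix, Player I must be indifferent between Heads and Tails, which pins down Player II's mix.
  Player I's payoff from Heads: q·0 + (1−q)·(-6) = 6q - 6
  Player I's payoff from Tails: q·(-7) + (1−q)·3 = -10q + 3
  6q - 6 = -10q + 3  ⇒  16q = 9  ⇒  q = 9/16.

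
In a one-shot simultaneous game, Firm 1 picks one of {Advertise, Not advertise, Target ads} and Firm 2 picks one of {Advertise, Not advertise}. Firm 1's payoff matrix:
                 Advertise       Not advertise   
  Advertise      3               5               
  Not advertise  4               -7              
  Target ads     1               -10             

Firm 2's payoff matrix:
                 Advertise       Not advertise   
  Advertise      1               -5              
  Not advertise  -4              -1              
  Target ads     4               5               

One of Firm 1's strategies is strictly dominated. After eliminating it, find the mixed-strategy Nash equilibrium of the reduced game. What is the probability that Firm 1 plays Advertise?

p = 1/3

Firm 1's strategy Target ads is strictly dominated by Not advertise: 4 > 1 and -7 > -10. Eliminate Target ads.
In a mixed equilibrium Firm 2 is indifferent between Advertise and Not advertise; this condition fixes p.
  Firm 2's expected payoff from Advertise: p·1 + (1−p)·(-4) = 5p - 4
  Firm 2's expected payoff from Not advertise: p·(-5) + (1−p)·(-1) = -4p - 1
  5p - 4 = -4p - 1  ⇒  9p = 3  ⇒  p = 1/3.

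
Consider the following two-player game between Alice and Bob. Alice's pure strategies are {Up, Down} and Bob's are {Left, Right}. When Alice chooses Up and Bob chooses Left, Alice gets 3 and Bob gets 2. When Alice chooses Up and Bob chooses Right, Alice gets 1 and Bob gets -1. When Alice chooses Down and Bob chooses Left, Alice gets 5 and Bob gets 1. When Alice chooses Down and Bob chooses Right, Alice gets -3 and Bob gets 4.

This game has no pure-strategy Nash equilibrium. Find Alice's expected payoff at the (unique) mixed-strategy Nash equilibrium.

In a mixed equilibrium Alice is indifferent between Up and Down; this condition fixes q.
  Alice's payoff from Up: q·3 + (1−q)·1 = 2q + 1
  Alice's payoff from Down: q·5 + (1−q)·(-3) = 8q - 3
  2q + 1 = 8q - 3  ⇒  -6q = -4  ⇒  q = 2/3.
At equilibrium Alice is indifferent across rows, so Alice's payoff equals the payoff from Up: (2/3)·3 + (1/3)·1 = 7/3.

7/3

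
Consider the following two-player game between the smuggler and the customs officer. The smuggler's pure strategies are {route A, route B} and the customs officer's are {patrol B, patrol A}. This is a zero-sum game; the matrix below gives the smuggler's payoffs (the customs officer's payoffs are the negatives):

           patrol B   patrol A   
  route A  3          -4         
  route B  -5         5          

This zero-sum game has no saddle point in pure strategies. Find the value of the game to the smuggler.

v = -5/17

Set the smuggler's expected payoff from route A equal to that from route B:
  the smuggler's payoff from route A: q·3 + (1−q)·(-4) = 7q - 4
  the smuggler's payoff from route B: q·(-5) + (1−q)·5 = -10q + 5
  7q - 4 = -10q + 5  ⇒  17q = 9  ⇒  q = 9/17.
The value is the smuggler's expected payoff against this mix (using route A): (9/17)·3 + (8/17)·(-4) = -5/17.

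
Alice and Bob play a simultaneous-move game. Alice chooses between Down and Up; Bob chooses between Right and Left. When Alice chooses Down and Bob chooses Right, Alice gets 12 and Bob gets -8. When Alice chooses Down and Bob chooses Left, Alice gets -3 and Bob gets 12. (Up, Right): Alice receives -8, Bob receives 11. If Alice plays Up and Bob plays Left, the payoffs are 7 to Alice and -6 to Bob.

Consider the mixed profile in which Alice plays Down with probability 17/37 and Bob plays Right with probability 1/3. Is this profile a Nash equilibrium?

Check Bob's indifference given Alice's mix p = 17/37:
  payoff from Right = 84/37; payoff from Left = 84/37 — equal.
Check Alice's indifference given Bob's mix q = 1/3:
  payoff from Down = 2; payoff from Up = 2 — equal.
Both players are indifferent, so neither can profitably deviate.

Yes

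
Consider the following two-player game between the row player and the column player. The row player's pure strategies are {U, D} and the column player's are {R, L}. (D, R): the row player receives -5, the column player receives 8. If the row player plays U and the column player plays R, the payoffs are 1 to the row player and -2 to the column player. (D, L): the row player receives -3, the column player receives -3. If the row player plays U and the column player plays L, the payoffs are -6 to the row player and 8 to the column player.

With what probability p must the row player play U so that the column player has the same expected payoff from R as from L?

The row player's mix must leave the column player indifferent between R and L.
  the column player's payoff to R: p·(-2) + (1−p)·8 = -10p + 8
  the column player's payoff to L: p·8 + (1−p)·(-3) = 11p - 3
  -10p + 8 = 11p - 3  ⇒  -21p = -11  ⇒  p = 11/21.

p = 11/21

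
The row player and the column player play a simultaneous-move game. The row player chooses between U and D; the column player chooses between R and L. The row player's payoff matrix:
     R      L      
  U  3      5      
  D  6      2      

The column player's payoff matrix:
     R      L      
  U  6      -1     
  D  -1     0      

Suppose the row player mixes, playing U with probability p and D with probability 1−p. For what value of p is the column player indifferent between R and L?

The column player's indifference between R and L determines the row player's mixing probability p:
  the column player's payoff to R: p·6 + (1−p)·(-1) = 7p - 1
  the column player's payoff to L: p·(-1) + (1−p)·0 = -p
  7p - 1 = -p  ⇒  8p = 1  ⇒  p = 1/8.

p = 1/8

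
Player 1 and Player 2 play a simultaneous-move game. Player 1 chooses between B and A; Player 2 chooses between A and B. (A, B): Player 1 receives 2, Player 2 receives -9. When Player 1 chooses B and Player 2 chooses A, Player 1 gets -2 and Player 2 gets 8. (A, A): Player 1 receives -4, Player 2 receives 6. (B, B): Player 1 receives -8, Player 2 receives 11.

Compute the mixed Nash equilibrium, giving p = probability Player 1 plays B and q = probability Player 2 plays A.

For Player 2 to be willing to mix, Player 2 must be indifferent between A and B, which pins down Player 1's mix.
  Player 2's payoff from A: p·8 + (1−p)·6 = 2p + 6
  Player 2's payoff from B: p·11 + (1−p)·(-9) = 20p - 9
  2p + 6 = 20p - 9  ⇒  -18p = -15  ⇒  p = 5/6.
Set Player 1's expected payoff from B equal to that from A:
  Player 1's payoff to B: q·(-2) + (1−q)·(-8) = 6q - 8
  Player 1's payoff to A: q·(-4) + (1−q)·2 = -6q + 2
  6q - 8 = -6q + 2  ⇒  12q = 10  ⇒  q = 5/6.

p = 5/6, q = 5/6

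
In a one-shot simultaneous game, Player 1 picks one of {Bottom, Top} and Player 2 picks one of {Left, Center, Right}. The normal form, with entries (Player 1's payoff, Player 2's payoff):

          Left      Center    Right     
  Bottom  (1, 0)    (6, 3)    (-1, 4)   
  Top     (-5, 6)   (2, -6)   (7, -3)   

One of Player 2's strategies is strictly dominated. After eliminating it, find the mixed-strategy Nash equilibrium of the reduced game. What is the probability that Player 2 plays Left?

q = 4/7

Player 2's strategy Center is strictly dominated by Right: 4 > 3 and -3 > -6. Eliminate Center.
Set Player 1's expected payoff from Bottom equal to that from Top:
  Player 1's payoff from Bottom: q·1 + (1−q)·(-1) = 2q - 1
  Player 1's payoff from Top: q·(-5) + (1−q)·7 = -12q + 7
  2q - 1 = -12q + 7  ⇒  14q = 8  ⇒  q = 4/7.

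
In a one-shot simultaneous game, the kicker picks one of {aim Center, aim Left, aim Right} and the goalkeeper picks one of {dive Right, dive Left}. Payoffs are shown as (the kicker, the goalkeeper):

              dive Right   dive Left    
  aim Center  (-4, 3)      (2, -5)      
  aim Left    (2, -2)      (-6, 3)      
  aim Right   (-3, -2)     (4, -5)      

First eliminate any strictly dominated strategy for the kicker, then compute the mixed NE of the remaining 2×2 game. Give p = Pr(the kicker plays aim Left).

p = 3/8

The kicker's strategy aim Center is strictly dominated by aim Right: -3 > -4 and 4 > 2. Eliminate aim Center.
For the goalkeeper to be willing to mix, the goalkeeper must be indifferent between dive Right and dive Left, which pins down the kicker's mix.
  the goalkeeper's payoff to dive Right: p·(-2) + (1−p)·(-2) = -2
  the goalkeeper's payoff to dive Left: p·3 + (1−p)·(-5) = 8p - 5
  -2 = 8p - 5  ⇒  -8p = -3  ⇒  p = 3/8.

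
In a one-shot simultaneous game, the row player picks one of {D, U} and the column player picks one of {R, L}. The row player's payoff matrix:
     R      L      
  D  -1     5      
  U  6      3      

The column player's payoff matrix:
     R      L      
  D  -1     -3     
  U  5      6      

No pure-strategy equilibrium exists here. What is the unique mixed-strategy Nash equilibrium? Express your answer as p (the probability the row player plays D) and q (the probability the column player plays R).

p = 1/3, q = 2/9

For the column player to be willing to mix, the column player must be indifferent between R and L, which pins down the row player's mix.
  the column player's expected payoff from R: p·(-1) + (1−p)·5 = -6p + 5
  the column player's expected payoff from L: p·(-3) + (1−p)·6 = -9p + 6
  -6p + 5 = -9p + 6  ⇒  3p = 1  ⇒  p = 1/3.
The column player's mix must leave the row player indifferent between D and U.
  the row player's expected payoff from D: q·(-1) + (1−q)·5 = -6q + 5
  the row player's expected payoff from U: q·6 + (1−q)·3 = 3q + 3
  -6q + 5 = 3q + 3  ⇒  -9q = -2  ⇒  q = 2/9.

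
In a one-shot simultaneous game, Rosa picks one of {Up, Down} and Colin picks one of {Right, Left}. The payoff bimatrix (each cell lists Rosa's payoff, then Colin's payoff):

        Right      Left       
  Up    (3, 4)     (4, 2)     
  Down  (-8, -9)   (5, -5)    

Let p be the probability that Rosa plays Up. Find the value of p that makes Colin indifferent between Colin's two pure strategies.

For Colin to be willing to mix, Colin must be indifferent between Right and Left, which pins down Rosa's mix.
  Colin's expected payoff from Right: p·4 + (1−p)·(-9) = 13p - 9
  Colin's expected payoff from Left: p·2 + (1−p)·(-5) = 7p - 5
  13p - 9 = 7p - 5  ⇒  6p = 4  ⇒  p = 2/3.

p = 2/3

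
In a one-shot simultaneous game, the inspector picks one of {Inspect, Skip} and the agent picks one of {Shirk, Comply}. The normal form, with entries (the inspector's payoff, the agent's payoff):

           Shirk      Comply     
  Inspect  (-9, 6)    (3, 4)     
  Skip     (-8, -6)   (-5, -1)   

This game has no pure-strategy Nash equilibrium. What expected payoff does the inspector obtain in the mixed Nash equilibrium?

-23/3

Set the inspector's expected payoff from Inspect equal to that from Skip:
  the inspector's expected payoff from Inspect: q·(-9) + (1−q)·3 = -12q + 3
  the inspector's expected payoff from Skip: q·(-8) + (1−q)·(-5) = -3q - 5
  -12q + 3 = -3q - 5  ⇒  -9q = -8  ⇒  q = 8/9.
At equilibrium the inspector is indifferent across rows, so the inspector's payoff equals the payoff from Inspect: (8/9)·(-9) + (1/9)·3 = -23/3.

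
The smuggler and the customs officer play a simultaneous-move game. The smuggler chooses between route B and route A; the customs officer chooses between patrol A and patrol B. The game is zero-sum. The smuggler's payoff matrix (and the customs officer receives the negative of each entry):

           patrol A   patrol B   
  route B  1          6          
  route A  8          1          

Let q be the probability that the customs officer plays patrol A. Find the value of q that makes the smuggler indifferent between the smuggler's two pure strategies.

The customs officer's mix must leave the smuggler indifferent between route B and route A.
  the smuggler's expected payoff from route B: q·1 + (1−q)·6 = -5q + 6
  the smuggler's expected payoff from route A: q·8 + (1−q)·1 = 7q + 1
  -5q + 6 = 7q + 1  ⇒  -12q = -5  ⇒  q = 5/12.

q = 5/12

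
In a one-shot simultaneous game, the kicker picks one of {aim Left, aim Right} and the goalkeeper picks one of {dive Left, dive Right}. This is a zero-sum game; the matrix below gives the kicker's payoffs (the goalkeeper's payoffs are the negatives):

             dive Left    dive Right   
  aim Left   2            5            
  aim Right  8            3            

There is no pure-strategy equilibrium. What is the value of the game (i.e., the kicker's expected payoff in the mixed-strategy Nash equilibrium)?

v = 17/4

The goalkeeper's mix must leave the kicker indifferent between aim Left and aim Right.
  the kicker's expected payoff from aim Left: q·2 + (1−q)·5 = -3q + 5
  the kicker's expected payoff from aim Right: q·8 + (1−q)·3 = 5q + 3
  -3q + 5 = 5q + 3  ⇒  -8q = -2  ⇒  q = 1/4.
The value is the kicker's expected payoff against this mix (using aim Left): (1/4)·2 + (3/4)·5 = 17/4.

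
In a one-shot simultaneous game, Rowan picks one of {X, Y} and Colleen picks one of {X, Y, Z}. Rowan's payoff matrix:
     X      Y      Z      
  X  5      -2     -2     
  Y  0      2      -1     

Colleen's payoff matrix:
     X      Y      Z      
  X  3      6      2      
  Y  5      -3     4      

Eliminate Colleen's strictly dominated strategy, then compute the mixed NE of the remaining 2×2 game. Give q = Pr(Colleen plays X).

Colleen's strategy Z is strictly dominated by X: 3 > 2 and 5 > 4. Eliminate Z.
In a mixed equilibrium Rowan is indifferent between X and Y; this condition fixes q.
  Rowan's payoff to X: q·5 + (1−q)·(-2) = 7q - 2
  Rowan's payoff to Y: q·0 + (1−q)·2 = -2q + 2
  7q - 2 = -2q + 2  ⇒  9q = 4  ⇒  q = 4/9.

q = 4/9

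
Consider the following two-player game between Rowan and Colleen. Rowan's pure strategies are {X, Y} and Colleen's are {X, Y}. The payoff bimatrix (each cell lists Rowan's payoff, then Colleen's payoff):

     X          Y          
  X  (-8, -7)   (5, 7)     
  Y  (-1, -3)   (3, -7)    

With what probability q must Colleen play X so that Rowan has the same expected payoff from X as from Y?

q = 2/9

Colleen's mix must leave Rowan indifferent between X and Y.
  Rowan's payoff to X: q·(-8) + (1−q)·5 = -13q + 5
  Rowan's payoff to Y: q·(-1) + (1−q)·3 = -4q + 3
  -13q + 5 = -4q + 3  ⇒  -9q = -2  ⇒  q = 2/9.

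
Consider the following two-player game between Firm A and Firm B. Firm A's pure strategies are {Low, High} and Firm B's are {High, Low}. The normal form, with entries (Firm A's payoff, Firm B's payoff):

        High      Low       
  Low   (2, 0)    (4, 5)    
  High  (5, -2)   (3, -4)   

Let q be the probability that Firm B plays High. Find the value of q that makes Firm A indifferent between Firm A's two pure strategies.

Firm B's mix must leave Firm A indifferent between Low and High.
  Firm A's expected payoff from Low: q·2 + (1−q)·4 = -2q + 4
  Firm A's expected payoff from High: q·5 + (1−q)·3 = 2q + 3
  -2q + 4 = 2q + 3  ⇒  -4q = -1  ⇒  q = 1/4.

q = 1/4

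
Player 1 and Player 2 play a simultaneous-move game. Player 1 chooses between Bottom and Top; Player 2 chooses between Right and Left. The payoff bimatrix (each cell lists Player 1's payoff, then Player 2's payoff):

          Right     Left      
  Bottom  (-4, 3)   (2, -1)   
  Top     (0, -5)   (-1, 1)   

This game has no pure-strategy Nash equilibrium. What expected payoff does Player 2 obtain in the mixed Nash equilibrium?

For Player 2 to be willing to mix, Player 2 must be indifferent between Right and Left, which pins down Player 1's mix.
  Player 2's payoff to Right: p·3 + (1−p)·(-5) = 8p - 5
  Player 2's payoff to Left: p·(-1) + (1−p)·1 = -2p + 1
  8p - 5 = -2p + 1  ⇒  10p = 6  ⇒  p = 3/5.
At equilibrium Player 2 is indifferent across columns, so Player 2's payoff equals the payoff from Right: (3/5)·3 + (2/5)·(-5) = -1/5.

-1/5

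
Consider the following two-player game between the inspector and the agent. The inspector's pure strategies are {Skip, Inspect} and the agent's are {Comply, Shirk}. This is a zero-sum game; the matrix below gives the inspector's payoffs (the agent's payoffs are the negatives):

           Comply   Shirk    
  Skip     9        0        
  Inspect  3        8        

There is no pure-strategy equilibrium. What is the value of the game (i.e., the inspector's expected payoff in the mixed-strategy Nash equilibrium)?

v = 36/7

In a mixed equilibrium the inspector is indifferent between Skip and Inspect; this condition fixes q.
  the inspector's payoff to Skip: q·9 + (1−q)·0 = 9q
  the inspector's payoff to Inspect: q·3 + (1−q)·8 = -5q + 8
  9q = -5q + 8  ⇒  14q = 8  ⇒  q = 4/7.
The value is the inspector's expected payoff against this mix (using Skip): (4/7)·9 + (3/7)·0 = 36/7.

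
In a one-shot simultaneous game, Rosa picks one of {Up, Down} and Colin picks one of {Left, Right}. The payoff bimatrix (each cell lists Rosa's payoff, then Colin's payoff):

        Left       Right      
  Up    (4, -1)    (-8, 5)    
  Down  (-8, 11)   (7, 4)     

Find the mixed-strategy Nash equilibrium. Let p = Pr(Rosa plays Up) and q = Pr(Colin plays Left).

p = 7/13, q = 5/9

For Colin to be willing to mix, Colin must be indifferent between Left and Right, which pins down Rosa's mix.
  Colin's expected payoff from Left: p·(-1) + (1−p)·11 = -12p + 11
  Colin's expected payoff from Right: p·5 + (1−p)·4 = p + 4
  -12p + 11 = p + 4  ⇒  -13p = -7  ⇒  p = 7/13.
Set Rosa's expected payoff from Up equal to that from Down:
  Rosa's payoff to Up: q·4 + (1−q)·(-8) = 12q - 8
  Rosa's payoff to Down: q·(-8) + (1−q)·7 = -15q + 7
  12q - 8 = -15q + 7  ⇒  27q = 15  ⇒  q = 5/9.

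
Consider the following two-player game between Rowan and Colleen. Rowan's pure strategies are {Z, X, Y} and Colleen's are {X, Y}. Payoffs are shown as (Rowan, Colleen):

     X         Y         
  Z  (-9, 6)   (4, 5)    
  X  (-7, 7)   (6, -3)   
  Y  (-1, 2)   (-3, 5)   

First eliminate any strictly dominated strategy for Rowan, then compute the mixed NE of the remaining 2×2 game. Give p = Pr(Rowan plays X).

Rowan's strategy Z is strictly dominated by X: -7 > -9 and 6 > 4. Eliminate Z.
In a mixed equilibrium Colleen is indifferent between X and Y; this condition fixes p.
  Colleen's payoff from X: p·7 + (1−p)·2 = 5p + 2
  Colleen's payoff from Y: p·(-3) + (1−p)·5 = -8p + 5
  5p + 2 = -8p + 5  ⇒  13p = 3  ⇒  p = 3/13.

p = 3/13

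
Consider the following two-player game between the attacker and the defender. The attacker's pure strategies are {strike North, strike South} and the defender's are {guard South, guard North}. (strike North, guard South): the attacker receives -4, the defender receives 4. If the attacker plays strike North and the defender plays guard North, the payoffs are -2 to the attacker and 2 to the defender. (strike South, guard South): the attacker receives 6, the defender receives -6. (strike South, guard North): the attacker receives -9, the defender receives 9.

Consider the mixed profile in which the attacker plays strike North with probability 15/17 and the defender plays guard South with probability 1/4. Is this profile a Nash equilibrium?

Given the defender's mix q = 1/4, the attacker's payoff from strike North is -5/2 but from strike South is -21/4. The attacker strictly prefers strike North, so the attacker would not mix.
So the proposed profile is not a Nash equilibrium.

No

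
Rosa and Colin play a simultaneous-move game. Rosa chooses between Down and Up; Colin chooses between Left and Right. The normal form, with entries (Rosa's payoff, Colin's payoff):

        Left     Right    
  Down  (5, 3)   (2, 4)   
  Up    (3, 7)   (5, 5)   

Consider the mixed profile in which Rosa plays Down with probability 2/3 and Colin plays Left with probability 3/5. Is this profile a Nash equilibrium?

Check Colin's indifference given Rosa's mix p = 2/3:
  payoff from Left = 13/3; payoff from Right = 13/3 — equal.
Check Rosa's indifference given Colin's mix q = 3/5:
  payoff from Down = 19/5; payoff from Up = 19/5 — equal.
Both players are indifferent, so neither can profitably deviate.

Yes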